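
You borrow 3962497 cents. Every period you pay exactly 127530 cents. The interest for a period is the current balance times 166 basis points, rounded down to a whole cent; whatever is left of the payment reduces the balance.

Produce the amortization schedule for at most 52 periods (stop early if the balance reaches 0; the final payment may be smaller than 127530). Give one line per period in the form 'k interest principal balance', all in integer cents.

1 65777 61753 3900744
2 64752 62778 3837966
3 63710 63820 3774146
4 62650 64880 3709266
5 61573 65957 3643309
6 60478 67052 3576257
7 59365 68165 3508092
8 58234 69296 3438796
9 57084 70446 3368350
10 55914 71616 3296734
11 54725 72805 3223929
12 53517 74013 3149916
13 52288 75242 3074674
14 51039 76491 2998183
15 49769 77761 2920422
16 48479 79051 2841371
17 47166 80364 2761007
18 45832 81698 2679309
19 44476 83054 2596255
20 43097 84433 2511822
21 41696 85834 2425988
22 40271 87259 2338729
23 38822 88708 2250021
24 37350 90180 2159841
25 35853 91677 2068164
26 34331 93199 1974965
27 32784 94746 1880219
28 31211 96319 1783900
29 29612 97918 1685982
30 27987 99543 1586439
31 26334 101196 1485243
32 24655 102875 1382368
33 22947 104583 1277785
34 21211 106319 1171466
35 19446 108084 1063382
36 17652 109878 953504
37 15828 111702 841802
38 13973 113557 728245
39 12088 115442 612803
40 10172 117358 495445
41 8224 119306 376139
42 6243 121287 254852
43 4230 123300 131552
44 2183 125347 6205
45 103 6205 0

1. interest=⌊3962497·166/10000⌋=65777; principal=127530-65777=61753; balance=3962497-61753=3900744
2. interest=⌊3900744·166/10000⌋=64752; principal=127530-64752=62778; balance=3900744-62778=3837966
3. interest=⌊3837966·166/10000⌋=63710; principal=127530-63710=63820; balance=3837966-63820=3774146
4. interest=⌊3774146·166/10000⌋=62650; principal=127530-62650=64880; balance=3774146-64880=3709266
5. interest=⌊3709266·166/10000⌋=61573; principal=127530-61573=65957; balance=3709266-65957=3643309
6. interest=⌊3643309·166/10000⌋=60478; principal=127530-60478=67052; balance=3643309-67052=3576257
7. interest=⌊3576257·166/10000⌋=59365; principal=127530-59365=68165; balance=3576257-68165=3508092
8. interest=⌊3508092·166/10000⌋=58234; principal=127530-58234=69296; balance=3508092-69296=3438796
9. interest=⌊3438796·166/10000⌋=57084; principal=127530-57084=70446; balance=3438796-70446=3368350
10. interest=⌊3368350·166/10000⌋=55914; principal=127530-55914=71616; balance=3368350-71616=3296734
11. interest=⌊3296734·166/10000⌋=54725; principal=127530-54725=72805; balance=3296734-72805=3223929
12. interest=⌊3223929·166/10000⌋=53517; principal=127530-53517=74013; balance=3223929-74013=3149916
13. interest=⌊3149916·166/10000⌋=52288; principal=127530-52288=75242; balance=3149916-75242=3074674
14. interest=⌊3074674·166/10000⌋=51039; principal=127530-51039=76491; balance=3074674-76491=2998183
15. interest=⌊2998183·166/10000⌋=49769; principal=127530-49769=77761; balance=2998183-77761=2920422
16. interest=⌊2920422·166/10000⌋=48479; principal=127530-48479=79051; balance=2920422-79051=2841371
17. interest=⌊2841371·166/10000⌋=47166; principal=127530-47166=80364; balance=2841371-80364=2761007
18. interest=⌊2761007·166/10000⌋=45832; principal=127530-45832=81698; balance=2761007-81698=2679309
19. interest=⌊2679309·166/10000⌋=44476; principal=127530-44476=83054; balance=2679309-83054=2596255
20. interest=⌊2596255·166/10000⌋=43097; principal=127530-43097=84433; balance=2596255-84433=2511822
21. interest=⌊2511822·166/10000⌋=41696; principal=127530-41696=85834; balance=2511822-85834=2425988
22. interest=⌊2425988·166/10000⌋=40271; principal=127530-40271=87259; balance=2425988-87259=2338729
23. interest=⌊2338729·166/10000⌋=38822; principal=127530-38822=88708; balance=2338729-88708=2250021
24. interest=⌊2250021·166/10000⌋=37350; principal=127530-37350=90180; balance=2250021-90180=2159841
25. interest=⌊2159841·166/10000⌋=35853; principal=127530-35853=91677; balance=2159841-91677=2068164
26. interest=⌊2068164·166/10000⌋=34331; principal=127530-34331=93199; balance=2068164-93199=1974965
27. interest=⌊1974965·166/10000⌋=32784; principal=127530-32784=94746; balance=1974965-94746=1880219
28. interest=⌊1880219·166/10000⌋=31211; principal=127530-31211=96319; balance=1880219-96319=1783900
29. interest=⌊1783900·166/10000⌋=29612; principal=127530-29612=97918; balance=1783900-97918=1685982
30. interest=⌊1685982·166/10000⌋=27987; principal=127530-27987=99543; balance=1685982-99543=1586439
31. interest=⌊1586439·166/10000⌋=26334; principal=127530-26334=101196; balance=1586439-101196=1485243
32. interest=⌊1485243·166/10000⌋=24655; principal=127530-24655=102875; balance=1485243-102875=1382368
33. interest=⌊1382368·166/10000⌋=22947; principal=127530-22947=104583; balance=1382368-104583=1277785
34. interest=⌊1277785·166/10000⌋=21211; principal=127530-21211=106319; balance=1277785-106319=1171466
35. interest=⌊1171466·166/10000⌋=19446; principal=127530-19446=108084; balance=1171466-108084=1063382
36. interest=⌊1063382·166/10000⌋=17652; principal=127530-17652=109878; balance=1063382-109878=953504
37. interest=⌊953504·166/10000⌋=15828; principal=127530-15828=111702; balance=953504-111702=841802
38. interest=⌊841802·166/10000⌋=13973; principal=127530-13973=113557; balance=841802-113557=728245
39. interest=⌊728245·166/10000⌋=12088; principal=127530-12088=115442; balance=728245-115442=612803
40. interest=⌊612803·166/10000⌋=10172; principal=127530-10172=117358; balance=612803-117358=495445
41. interest=⌊495445·166/10000⌋=8224; principal=127530-8224=119306; balance=495445-119306=376139
42. interest=⌊376139·166/10000⌋=6243; principal=127530-6243=121287; balance=376139-121287=254852
43. interest=⌊254852·166/10000⌋=4230; principal=127530-4230=123300; balance=254852-123300=131552
44. interest=⌊131552·166/10000⌋=2183; principal=127530-2183=125347; balance=131552-125347=6205
45. interest=⌊6205·166/10000⌋=103; principal=min(127530-103,6205)=6205; balance=6205-6205=0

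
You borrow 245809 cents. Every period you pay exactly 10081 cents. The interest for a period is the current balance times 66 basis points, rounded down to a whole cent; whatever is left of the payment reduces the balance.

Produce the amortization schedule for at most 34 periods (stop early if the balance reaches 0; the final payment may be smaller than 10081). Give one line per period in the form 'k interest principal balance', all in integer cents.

1. interest=⌊245809·66/10000⌋=1622; principal=10081-1622=8459; balance=245809-8459=237350
2. interest=⌊237350·66/10000⌋=1566; principal=10081-1566=8515; balance=237350-8515=228835
3. interest=⌊228835·66/10000⌋=1510; principal=10081-1510=8571; balance=228835-8571=220264
4. interest=⌊220264·66/10000⌋=1453; principal=10081-1453=8628; balance=220264-8628=211636
5. interest=⌊211636·66/10000⌋=1396; principal=10081-1396=8685; balance=211636-8685=202951
6. interest=⌊202951·66/10000⌋=1339; principal=10081-1339=8742; balance=202951-8742=194209
7. interest=⌊194209·66/10000⌋=1281; principal=10081-1281=8800; balance=194209-8800=185409
8. interest=⌊185409·66/10000⌋=1223; principal=10081-1223=8858; balance=185409-8858=176551
9. interest=⌊176551·66/10000⌋=1165; principal=10081-1165=8916; balance=176551-8916=167635
10. interest=⌊167635·66/10000⌋=1106; principal=10081-1106=8975; balance=167635-8975=158660
11. interest=⌊158660·66/10000⌋=1047; principal=10081-1047=9034; balance=158660-9034=149626
12. interest=⌊149626·66/10000⌋=987; principal=10081-987=9094; balance=149626-9094=140532
13. interest=⌊140532·66/10000⌋=927; principal=10081-927=9154; balance=140532-9154=131378
14. interest=⌊131378·66/10000⌋=867; principal=10081-867=9214; balance=131378-9214=122164
15. interest=⌊122164·66/10000⌋=806; principal=10081-806=9275; balance=122164-9275=112889
16. interest=⌊112889·66/10000⌋=745; principal=10081-745=9336; balance=112889-9336=103553
17. interest=⌊103553·66/10000⌋=683; principal=10081-683=9398; balance=103553-9398=94155
18. interest=⌊94155·66/10000⌋=621; principal=10081-621=9460; balance=94155-9460=84695
19. interest=⌊84695·66/10000⌋=558; principal=10081-558=9523; balance=84695-9523=75172
20. interest=⌊75172·66/10000⌋=496; principal=10081-496=9585; balance=75172-9585=65587
21. interest=⌊65587·66/10000⌋=432; principal=10081-432=9649; balance=65587-9649=55938
22. interest=⌊55938·66/10000⌋=369; principal=10081-369=9712; balance=55938-9712=46226
23. interest=⌊46226·66/10000⌋=305; principal=10081-305=9776; balance=46226-9776=36450
24. interest=⌊36450·66/10000⌋=240; principal=10081-240=9841; balance=36450-9841=26609
25. interest=⌊26609·66/10000⌋=175; principal=10081-175=9906; balance=26609-9906=16703
26. interest=⌊16703·66/10000⌋=110; principal=10081-110=9971; balance=16703-9971=6732
27. interest=⌊6732·66/10000⌋=44; principal=min(10081-44,6732)=6732; balance=6732-6732=0

1 1622 8459 237350
2 1566 8515 228835
3 1510 8571 220264
4 1453 8628 211636
5 1396 8685 202951
6 1339 8742 194209
7 1281 8800 185409
8 1223 8858 176551
9 1165 8916 167635
10 1106 8975 158660
11 1047 9034 149626
12 987 9094 140532
13 927 9154 131378
14 867 9214 122164
15 806 9275 112889
16 745 9336 103553
17 683 9398 94155
18 621 9460 84695
19 558 9523 75172
20 496 9585 65587
21 432 9649 55938
22 369 9712 46226
23 305 9776 36450
24 240 9841 26609
25 175 9906 16703
26 110 9971 6732
27 44 6732 0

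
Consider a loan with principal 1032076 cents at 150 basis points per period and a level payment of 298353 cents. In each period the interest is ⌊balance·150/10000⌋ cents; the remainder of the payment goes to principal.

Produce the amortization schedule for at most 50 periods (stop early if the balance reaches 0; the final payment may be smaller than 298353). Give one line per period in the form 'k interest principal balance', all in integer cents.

1 15481 282872 749204
2 11238 287115 462089
3 6931 291422 170667
4 2560 170667 0

1. interest=⌊1032076·150/10000⌋=15481; principal=298353-15481=282872; balance=1032076-282872=749204
2. interest=⌊749204·150/10000⌋=11238; principal=298353-11238=287115; balance=749204-287115=462089
3. interest=⌊462089·150/10000⌋=6931; principal=298353-6931=291422; balance=462089-291422=170667
4. interest=⌊170667·150/10000⌋=2560; principal=min(298353-2560,170667)=170667; balance=170667-170667=0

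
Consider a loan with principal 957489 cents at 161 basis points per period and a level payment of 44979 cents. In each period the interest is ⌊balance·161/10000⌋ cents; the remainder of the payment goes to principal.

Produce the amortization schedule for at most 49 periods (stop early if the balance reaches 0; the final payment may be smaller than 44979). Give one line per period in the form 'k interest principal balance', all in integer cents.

1. interest=⌊957489·161/10000⌋=15415; principal=44979-15415=29564; balance=957489-29564=927925
2. interest=⌊927925·161/10000⌋=14939; principal=44979-14939=30040; balance=927925-30040=897885
3. interest=⌊897885·161/10000⌋=14455; principal=44979-14455=30524; balance=897885-30524=867361
4. interest=⌊867361·161/10000⌋=13964; principal=44979-13964=31015; balance=867361-31015=836346
5. interest=⌊836346·161/10000⌋=13465; principal=44979-13465=31514; balance=836346-31514=804832
6. interest=⌊804832·161/10000⌋=12957; principal=44979-12957=32022; balance=804832-32022=772810
7. interest=⌊772810·161/10000⌋=12442; principal=44979-12442=32537; balance=772810-32537=740273
8. interest=⌊740273·161/10000⌋=11918; principal=44979-11918=33061; balance=740273-33061=707212
9. interest=⌊707212·161/10000⌋=11386; principal=44979-11386=33593; balance=707212-33593=673619
10. interest=⌊673619·161/10000⌋=10845; principal=44979-10845=34134; balance=673619-34134=639485
11. interest=⌊639485·161/10000⌋=10295; principal=44979-10295=34684; balance=639485-34684=604801
12. interest=⌊604801·161/10000⌋=9737; principal=44979-9737=35242; balance=604801-35242=569559
13. interest=⌊569559·161/10000⌋=9169; principal=44979-9169=35810; balance=569559-35810=533749
14. interest=⌊533749·161/10000⌋=8593; principal=44979-8593=36386; balance=533749-36386=497363
15. interest=⌊497363·161/10000⌋=8007; principal=44979-8007=36972; balance=497363-36972=460391
16. interest=⌊460391·161/10000⌋=7412; principal=44979-7412=37567; balance=460391-37567=422824
17. interest=⌊422824·161/10000⌋=6807; principal=44979-6807=38172; balance=422824-38172=384652
18. interest=⌊384652·161/10000⌋=6192; principal=44979-6192=38787; balance=384652-38787=345865
19. interest=⌊345865·161/10000⌋=5568; principal=44979-5568=39411; balance=345865-39411=306454
20. interest=⌊306454·161/10000⌋=4933; principal=44979-4933=40046; balance=306454-40046=266408
21. interest=⌊266408·161/10000⌋=4289; principal=44979-4289=40690; balance=266408-40690=225718
22. interest=⌊225718·161/10000⌋=3634; principal=44979-3634=41345; balance=225718-41345=184373
23. interest=⌊184373·161/10000⌋=2968; principal=44979-2968=42011; balance=184373-42011=142362
24. interest=⌊142362·161/10000⌋=2292; principal=44979-2292=42687; balance=142362-42687=99675
25. interest=⌊99675·161/10000⌋=1604; principal=44979-1604=43375; balance=99675-43375=56300
26. interest=⌊56300·161/10000⌋=906; principal=44979-906=44073; balance=56300-44073=12227
27. interest=⌊12227·161/10000⌋=196; principal=min(44979-196,12227)=12227; balance=12227-12227=0

1 15415 29564 927925
2 14939 30040 897885
3 14455 30524 867361
4 13964 31015 836346
5 13465 31514 804832
6 12957 32022 772810
7 12442 32537 740273
8 11918 33061 707212
9 11386 33593 673619
10 10845 34134 639485
11 10295 34684 604801
12 9737 35242 569559
13 9169 35810 533749
14 8593 36386 497363
15 8007 36972 460391
16 7412 37567 422824
17 6807 38172 384652
18 6192 38787 345865
19 5568 39411 306454
20 4933 40046 266408
21 4289 40690 225718
22 3634 41345 184373
23 2968 42011 142362
24 2292 42687 99675
25 1604 43375 56300
26 906 44073 12227
27 196 12227 0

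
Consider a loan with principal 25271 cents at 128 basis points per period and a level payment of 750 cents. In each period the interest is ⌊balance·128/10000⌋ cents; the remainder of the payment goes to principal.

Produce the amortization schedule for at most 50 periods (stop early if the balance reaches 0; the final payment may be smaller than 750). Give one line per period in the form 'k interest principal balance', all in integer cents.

1 323 427 24844
2 318 432 24412
3 312 438 23974
4 306 444 23530
5 301 449 23081
6 295 455 22626
7 289 461 22165
8 283 467 21698
9 277 473 21225
10 271 479 20746
11 265 485 20261
12 259 491 19770
13 253 497 19273
14 246 504 18769
15 240 510 18259
16 233 517 17742
17 227 523 17219
18 220 530 16689
19 213 537 16152
20 206 544 15608
21 199 551 15057
22 192 558 14499
23 185 565 13934
24 178 572 13362
25 171 579 12783
26 163 587 12196
27 156 594 11602
28 148 602 11000
29 140 610 10390
30 132 618 9772
31 125 625 9147
32 117 633 8514
33 108 642 7872
34 100 650 7222
35 92 658 6564
36 84 666 5898
37 75 675 5223
38 66 684 4539
39 58 692 3847
40 49 701 3146
41 40 710 2436
42 31 719 1717
43 21 729 988
44 12 738 250
45 3 250 0

1. interest=⌊25271·128/10000⌋=323; principal=750-323=427; balance=25271-427=24844
2. interest=⌊24844·128/10000⌋=318; principal=750-318=432; balance=24844-432=24412
3. interest=⌊24412·128/10000⌋=312; principal=750-312=438; balance=24412-438=23974
4. interest=⌊23974·128/10000⌋=306; principal=750-306=444; balance=23974-444=23530
5. interest=⌊23530·128/10000⌋=301; principal=750-301=449; balance=23530-449=23081
6. interest=⌊23081·128/10000⌋=295; principal=750-295=455; balance=23081-455=22626
7. interest=⌊22626·128/10000⌋=289; principal=750-289=461; balance=22626-461=22165
8. interest=⌊22165·128/10000⌋=283; principal=750-283=467; balance=22165-467=21698
9. interest=⌊21698·128/10000⌋=277; principal=750-277=473; balance=21698-473=21225
10. interest=⌊21225·128/10000⌋=271; principal=750-271=479; balance=21225-479=20746
11. interest=⌊20746·128/10000⌋=265; principal=750-265=485; balance=20746-485=20261
12. interest=⌊20261·128/10000⌋=259; principal=750-259=491; balance=20261-491=19770
13. interest=⌊19770·128/10000⌋=253; principal=750-253=497; balance=19770-497=19273
14. interest=⌊19273·128/10000⌋=246; principal=750-246=504; balance=19273-504=18769
15. interest=⌊18769·128/10000⌋=240; principal=750-240=510; balance=18769-510=18259
16. interest=⌊18259·128/10000⌋=233; principal=750-233=517; balance=18259-517=17742
17. interest=⌊17742·128/10000⌋=227; principal=750-227=523; balance=17742-523=17219
18. interest=⌊17219·128/10000⌋=220; principal=750-220=530; balance=17219-530=16689
19. interest=⌊16689·128/10000⌋=213; principal=750-213=537; balance=16689-537=16152
20. interest=⌊16152·128/10000⌋=206; principal=750-206=544; balance=16152-544=15608
21. interest=⌊15608·128/10000⌋=199; principal=750-199=551; balance=15608-551=15057
22. interest=⌊15057·128/10000⌋=192; principal=750-192=558; balance=15057-558=14499
23. interest=⌊14499·128/10000⌋=185; principal=750-185=565; balance=14499-565=13934
24. interest=⌊13934·128/10000⌋=178; principal=750-178=572; balance=13934-572=13362
25. interest=⌊13362·128/10000⌋=171; principal=750-171=579; balance=13362-579=12783
26. interest=⌊12783·128/10000⌋=163; principal=750-163=587; balance=12783-587=12196
27. interest=⌊12196·128/10000⌋=156; principal=750-156=594; balance=12196-594=11602
28. interest=⌊11602·128/10000⌋=148; principal=750-148=602; balance=11602-602=11000
29. interest=⌊11000·128/10000⌋=140; principal=750-140=610; balance=11000-610=10390
30. interest=⌊10390·128/10000⌋=132; principal=750-132=618; balance=10390-618=9772
31. interest=⌊9772·128/10000⌋=125; principal=750-125=625; balance=9772-625=9147
32. interest=⌊9147·128/10000⌋=117; principal=750-117=633; balance=9147-633=8514
33. interest=⌊8514·128/10000⌋=108; principal=750-108=642; balance=8514-642=7872
34. interest=⌊7872·128/10000⌋=100; principal=750-100=650; balance=7872-650=7222
35. interest=⌊7222·128/10000⌋=92; principal=750-92=658; balance=7222-658=6564
36. interest=⌊6564·128/10000⌋=84; principal=750-84=666; balance=6564-666=5898
37. interest=⌊5898·128/10000⌋=75; principal=750-75=675; balance=5898-675=5223
38. interest=⌊5223·128/10000⌋=66; principal=750-66=684; balance=5223-684=4539
39. interest=⌊4539·128/10000⌋=58; principal=750-58=692; balance=4539-692=3847
40. interest=⌊3847·128/10000⌋=49; principal=750-49=701; balance=3847-701=3146
41. interest=⌊3146·128/10000⌋=40; principal=750-40=710; balance=3146-710=2436
42. interest=⌊2436·128/10000⌋=31; principal=750-31=719; balance=2436-719=1717
43. interest=⌊1717·128/10000⌋=21; principal=750-21=729; balance=1717-729=988
44. interest=⌊988·128/10000⌋=12; principal=750-12=738; balance=988-738=250
45. interest=⌊250·128/10000⌋=3; principal=min(750-3,250)=250; balance=250-250=0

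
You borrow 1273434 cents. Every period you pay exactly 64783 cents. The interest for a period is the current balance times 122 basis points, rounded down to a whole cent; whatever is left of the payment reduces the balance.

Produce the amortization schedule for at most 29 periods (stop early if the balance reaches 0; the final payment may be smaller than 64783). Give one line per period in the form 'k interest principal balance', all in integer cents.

1. interest=⌊1273434·122/10000⌋=15535; principal=64783-15535=49248; balance=1273434-49248=1224186
2. interest=⌊1224186·122/10000⌋=14935; principal=64783-14935=49848; balance=1224186-49848=1174338
3. interest=⌊1174338·122/10000⌋=14326; principal=64783-14326=50457; balance=1174338-50457=1123881
4. interest=⌊1123881·122/10000⌋=13711; principal=64783-13711=51072; balance=1123881-51072=1072809
5. interest=⌊1072809·122/10000⌋=13088; principal=64783-13088=51695; balance=1072809-51695=1021114
6. interest=⌊1021114·122/10000⌋=12457; principal=64783-12457=52326; balance=1021114-52326=968788
7. interest=⌊968788·122/10000⌋=11819; principal=64783-11819=52964; balance=968788-52964=915824
8. interest=⌊915824·122/10000⌋=11173; principal=64783-11173=53610; balance=915824-53610=862214
9. interest=⌊862214·122/10000⌋=10519; principal=64783-10519=54264; balance=862214-54264=807950
10. interest=⌊807950·122/10000⌋=9856; principal=64783-9856=54927; balance=807950-54927=753023
11. interest=⌊753023·122/10000⌋=9186; principal=64783-9186=55597; balance=753023-55597=697426
12. interest=⌊697426·122/10000⌋=8508; principal=64783-8508=56275; balance=697426-56275=641151
13. interest=⌊641151·122/10000⌋=7822; principal=64783-7822=56961; balance=641151-56961=584190
14. interest=⌊584190·122/10000⌋=7127; principal=64783-7127=57656; balance=584190-57656=526534
15. interest=⌊526534·122/10000⌋=6423; principal=64783-6423=58360; balance=526534-58360=468174
16. interest=⌊468174·122/10000⌋=5711; principal=64783-5711=59072; balance=468174-59072=409102
17. interest=⌊409102·122/10000⌋=4991; principal=64783-4991=59792; balance=409102-59792=349310
18. interest=⌊349310·122/10000⌋=4261; principal=64783-4261=60522; balance=349310-60522=288788
19. interest=⌊288788·122/10000⌋=3523; principal=64783-3523=61260; balance=288788-61260=227528
20. interest=⌊227528·122/10000⌋=2775; principal=64783-2775=62008; balance=227528-62008=165520
21. interest=⌊165520·122/10000⌋=2019; principal=64783-2019=62764; balance=165520-62764=102756
22. interest=⌊102756·122/10000⌋=1253; principal=64783-1253=63530; balance=102756-63530=39226
23. interest=⌊39226·122/10000⌋=478; principal=min(64783-478,39226)=39226; balance=39226-39226=0

1 15535 49248 1224186
2 14935 49848 1174338
3 14326 50457 1123881
4 13711 51072 1072809
5 13088 51695 1021114
6 12457 52326 968788
7 11819 52964 915824
8 11173 53610 862214
9 10519 54264 807950
10 9856 54927 753023
11 9186 55597 697426
12 8508 56275 641151
13 7822 56961 584190
14 7127 57656 526534
15 6423 58360 468174
16 5711 59072 409102
17 4991 59792 349310
18 4261 60522 288788
19 3523 61260 227528
20 2775 62008 165520
21 2019 62764 102756
22 1253 63530 39226
23 478 39226 0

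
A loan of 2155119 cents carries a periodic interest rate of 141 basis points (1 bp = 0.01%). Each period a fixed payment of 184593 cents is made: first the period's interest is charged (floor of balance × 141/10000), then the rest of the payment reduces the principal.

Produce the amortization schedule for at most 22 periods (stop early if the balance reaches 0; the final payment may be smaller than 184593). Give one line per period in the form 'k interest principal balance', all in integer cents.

1. interest=⌊2155119·141/10000⌋=30387; principal=184593-30387=154206; balance=2155119-154206=2000913
2. interest=⌊2000913·141/10000⌋=28212; principal=184593-28212=156381; balance=2000913-156381=1844532
3. interest=⌊1844532·141/10000⌋=26007; principal=184593-26007=158586; balance=1844532-158586=1685946
4. interest=⌊1685946·141/10000⌋=23771; principal=184593-23771=160822; balance=1685946-160822=1525124
5. interest=⌊1525124·141/10000⌋=21504; principal=184593-21504=163089; balance=1525124-163089=1362035
6. interest=⌊1362035·141/10000⌋=19204; principal=184593-19204=165389; balance=1362035-165389=1196646
7. interest=⌊1196646·141/10000⌋=16872; principal=184593-16872=167721; balance=1196646-167721=1028925
8. interest=⌊1028925·141/10000⌋=14507; principal=184593-14507=170086; balance=1028925-170086=858839
9. interest=⌊858839·141/10000⌋=12109; principal=184593-12109=172484; balance=858839-172484=686355
10. interest=⌊686355·141/10000⌋=9677; principal=184593-9677=174916; balance=686355-174916=511439
11. interest=⌊511439·141/10000⌋=7211; principal=184593-7211=177382; balance=511439-177382=334057
12. interest=⌊334057·141/10000⌋=4710; principal=184593-4710=179883; balance=334057-179883=154174
13. interest=⌊154174·141/10000⌋=2173; principal=min(184593-2173,154174)=154174; balance=154174-154174=0

1 30387 154206 2000913
2 28212 156381 1844532
3 26007 158586 1685946
4 23771 160822 1525124
5 21504 163089 1362035
6 19204 165389 1196646
7 16872 167721 1028925
8 14507 170086 858839
9 12109 172484 686355
10 9677 174916 511439
11 7211 177382 334057
12 4710 179883 154174
13 2173 154174 0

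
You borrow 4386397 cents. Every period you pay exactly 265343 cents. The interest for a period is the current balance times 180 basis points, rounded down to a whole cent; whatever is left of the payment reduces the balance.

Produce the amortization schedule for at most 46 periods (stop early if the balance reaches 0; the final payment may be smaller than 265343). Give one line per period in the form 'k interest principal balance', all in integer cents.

1 78955 186388 4200009
2 75600 189743 4010266
3 72184 193159 3817107
4 68707 196636 3620471
5 65168 200175 3420296
6 61565 203778 3216518
7 57897 207446 3009072
8 54163 211180 2797892
9 50362 214981 2582911
10 46492 218851 2364060
11 42553 222790 2141270
12 38542 226801 1914469
13 34460 230883 1683586
14 30304 235039 1448547
15 26073 239270 1209277
16 21766 243577 965700
17 17382 247961 717739
18 12919 252424 465315
19 8375 256968 208347
20 3750 208347 0

1. interest=⌊4386397·180/10000⌋=78955; principal=265343-78955=186388; balance=4386397-186388=4200009
2. interest=⌊4200009·180/10000⌋=75600; principal=265343-75600=189743; balance=4200009-189743=4010266
3. interest=⌊4010266·180/10000⌋=72184; principal=265343-72184=193159; balance=4010266-193159=3817107
4. interest=⌊3817107·180/10000⌋=68707; principal=265343-68707=196636; balance=3817107-196636=3620471
5. interest=⌊3620471·180/10000⌋=65168; principal=265343-65168=200175; balance=3620471-200175=3420296
6. interest=⌊3420296·180/10000⌋=61565; principal=265343-61565=203778; balance=3420296-203778=3216518
7. interest=⌊3216518·180/10000⌋=57897; principal=265343-57897=207446; balance=3216518-207446=3009072
8. interest=⌊3009072·180/10000⌋=54163; principal=265343-54163=211180; balance=3009072-211180=2797892
9. interest=⌊2797892·180/10000⌋=50362; principal=265343-50362=214981; balance=2797892-214981=2582911
10. interest=⌊2582911·180/10000⌋=46492; principal=265343-46492=218851; balance=2582911-218851=2364060
11. interest=⌊2364060·180/10000⌋=42553; principal=265343-42553=222790; balance=2364060-222790=2141270
12. interest=⌊2141270·180/10000⌋=38542; principal=265343-38542=226801; balance=2141270-226801=1914469
13. interest=⌊1914469·180/10000⌋=34460; principal=265343-34460=230883; balance=1914469-230883=1683586
14. interest=⌊1683586·180/10000⌋=30304; principal=265343-30304=235039; balance=1683586-235039=1448547
15. interest=⌊1448547·180/10000⌋=26073; principal=265343-26073=239270; balance=1448547-239270=1209277
16. interest=⌊1209277·180/10000⌋=21766; principal=265343-21766=243577; balance=1209277-243577=965700
17. interest=⌊965700·180/10000⌋=17382; principal=265343-17382=247961; balance=965700-247961=717739
18. interest=⌊717739·180/10000⌋=12919; principal=265343-12919=252424; balance=717739-252424=465315
19. interest=⌊465315·180/10000⌋=8375; principal=265343-8375=256968; balance=465315-256968=208347
20. interest=⌊208347·180/10000⌋=3750; principal=min(265343-3750,208347)=208347; balance=208347-208347=0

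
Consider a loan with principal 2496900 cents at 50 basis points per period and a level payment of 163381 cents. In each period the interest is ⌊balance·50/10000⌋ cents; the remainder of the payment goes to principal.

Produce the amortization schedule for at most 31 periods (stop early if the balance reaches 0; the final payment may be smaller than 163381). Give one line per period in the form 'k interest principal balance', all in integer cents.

1. interest=⌊2496900·50/10000⌋=12484; principal=163381-12484=150897; balance=2496900-150897=2346003
2. interest=⌊2346003·50/10000⌋=11730; principal=163381-11730=151651; balance=2346003-151651=2194352
3. interest=⌊2194352·50/10000⌋=10971; principal=163381-10971=152410; balance=2194352-152410=2041942
4. interest=⌊2041942·50/10000⌋=10209; principal=163381-10209=153172; balance=2041942-153172=1888770
5. interest=⌊1888770·50/10000⌋=9443; principal=163381-9443=153938; balance=1888770-153938=1734832
6. interest=⌊1734832·50/10000⌋=8674; principal=163381-8674=154707; balance=1734832-154707=1580125
7. interest=⌊1580125·50/10000⌋=7900; principal=163381-7900=155481; balance=1580125-155481=1424644
8. interest=⌊1424644·50/10000⌋=7123; principal=163381-7123=156258; balance=1424644-156258=1268386
9. interest=⌊1268386·50/10000⌋=6341; principal=163381-6341=157040; balance=1268386-157040=1111346
10. interest=⌊1111346·50/10000⌋=5556; principal=163381-5556=157825; balance=1111346-157825=953521
11. interest=⌊953521·50/10000⌋=4767; principal=163381-4767=158614; balance=953521-158614=794907
12. interest=⌊794907·50/10000⌋=3974; principal=163381-3974=159407; balance=794907-159407=635500
13. interest=⌊635500·50/10000⌋=3177; principal=163381-3177=160204; balance=635500-160204=475296
14. interest=⌊475296·50/10000⌋=2376; principal=163381-2376=161005; balance=475296-161005=314291
15. interest=⌊314291·50/10000⌋=1571; principal=163381-1571=161810; balance=314291-161810=152481
16. interest=⌊152481·50/10000⌋=762; principal=min(163381-762,152481)=152481; balance=152481-152481=0

1 12484 150897 2346003
2 11730 151651 2194352
3 10971 152410 2041942
4 10209 153172 1888770
5 9443 153938 1734832
6 8674 154707 1580125
7 7900 155481 1424644
8 7123 156258 1268386
9 6341 157040 1111346
10 5556 157825 953521
11 4767 158614 794907
12 3974 159407 635500
13 3177 160204 475296
14 2376 161005 314291
15 1571 161810 152481
16 762 152481 0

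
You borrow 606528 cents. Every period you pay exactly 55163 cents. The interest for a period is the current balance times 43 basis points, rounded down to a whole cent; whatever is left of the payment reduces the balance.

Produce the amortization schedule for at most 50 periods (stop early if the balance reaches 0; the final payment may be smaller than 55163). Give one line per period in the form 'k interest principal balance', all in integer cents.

1. interest=⌊606528·43/10000⌋=2608; principal=55163-2608=52555; balance=606528-52555=553973
2. interest=⌊553973·43/10000⌋=2382; principal=55163-2382=52781; balance=553973-52781=501192
3. interest=⌊501192·43/10000⌋=2155; principal=55163-2155=53008; balance=501192-53008=448184
4. interest=⌊448184·43/10000⌋=1927; principal=55163-1927=53236; balance=448184-53236=394948
5. interest=⌊394948·43/10000⌋=1698; principal=55163-1698=53465; balance=394948-53465=341483
6. interest=⌊341483·43/10000⌋=1468; principal=55163-1468=53695; balance=341483-53695=287788
7. interest=⌊287788·43/10000⌋=1237; principal=55163-1237=53926; balance=287788-53926=233862
8. interest=⌊233862·43/10000⌋=1005; principal=55163-1005=54158; balance=233862-54158=179704
9. interest=⌊179704·43/10000⌋=772; principal=55163-772=54391; balance=179704-54391=125313
10. interest=⌊125313·43/10000⌋=538; principal=55163-538=54625; balance=125313-54625=70688
11. interest=⌊70688·43/10000⌋=303; principal=55163-303=54860; balance=70688-54860=15828
12. interest=⌊15828·43/10000⌋=68; principal=min(55163-68,15828)=15828; balance=15828-15828=0

1 2608 52555 553973
2 2382 52781 501192
3 2155 53008 448184
4 1927 53236 394948
5 1698 53465 341483
6 1468 53695 287788
7 1237 53926 233862
8 1005 54158 179704
9 772 54391 125313
10 538 54625 70688
11 303 54860 15828
12 68 15828 0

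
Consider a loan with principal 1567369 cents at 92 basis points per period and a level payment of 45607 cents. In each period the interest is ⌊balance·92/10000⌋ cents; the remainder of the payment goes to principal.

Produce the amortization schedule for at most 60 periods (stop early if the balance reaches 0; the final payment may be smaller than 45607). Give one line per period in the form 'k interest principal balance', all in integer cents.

1 14419 31188 1536181
2 14132 31475 1504706
3 13843 31764 1472942
4 13551 32056 1440886
5 13256 32351 1408535
6 12958 32649 1375886
7 12658 32949 1342937
8 12355 33252 1309685
9 12049 33558 1276127
10 11740 33867 1242260
11 11428 34179 1208081
12 11114 34493 1173588
13 10797 34810 1138778
14 10476 35131 1103647
15 10153 35454 1068193
16 9827 35780 1032413
17 9498 36109 996304
18 9165 36442 959862
19 8830 36777 923085
20 8492 37115 885970
21 8150 37457 848513
22 7806 37801 810712
23 7458 38149 772563
24 7107 38500 734063
25 6753 38854 695209
26 6395 39212 655997
27 6035 39572 616425
28 5671 39936 576489
29 5303 40304 536185
30 4932 40675 495510
31 4558 41049 454461
32 4181 41426 413035
33 3799 41808 371227
34 3415 42192 329035
35 3027 42580 286455
36 2635 42972 243483
37 2240 43367 200116
38 1841 43766 156350
39 1438 44169 112181
40 1032 44575 67606
41 621 44986 22620
42 208 22620 0

1. interest=⌊1567369·92/10000⌋=14419; principal=45607-14419=31188; balance=1567369-31188=1536181
2. interest=⌊1536181·92/10000⌋=14132; principal=45607-14132=31475; balance=1536181-31475=1504706
3. interest=⌊1504706·92/10000⌋=13843; principal=45607-13843=31764; balance=1504706-31764=1472942
4. interest=⌊1472942·92/10000⌋=13551; principal=45607-13551=32056; balance=1472942-32056=1440886
5. interest=⌊1440886·92/10000⌋=13256; principal=45607-13256=32351; balance=1440886-32351=1408535
6. interest=⌊1408535·92/10000⌋=12958; principal=45607-12958=32649; balance=1408535-32649=1375886
7. interest=⌊1375886·92/10000⌋=12658; principal=45607-12658=32949; balance=1375886-32949=1342937
8. interest=⌊1342937·92/10000⌋=12355; principal=45607-12355=33252; balance=1342937-33252=1309685
9. interest=⌊1309685·92/10000⌋=12049; principal=45607-12049=33558; balance=1309685-33558=1276127
10. interest=⌊1276127·92/10000⌋=11740; principal=45607-11740=33867; balance=1276127-33867=1242260
11. interest=⌊1242260·92/10000⌋=11428; principal=45607-11428=34179; balance=1242260-34179=1208081
12. interest=⌊1208081·92/10000⌋=11114; principal=45607-11114=34493; balance=1208081-34493=1173588
13. interest=⌊1173588·92/10000⌋=10797; principal=45607-10797=34810; balance=1173588-34810=1138778
14. interest=⌊1138778·92/10000⌋=10476; principal=45607-10476=35131; balance=1138778-35131=1103647
15. interest=⌊1103647·92/10000⌋=10153; principal=45607-10153=35454; balance=1103647-35454=1068193
16. interest=⌊1068193·92/10000⌋=9827; principal=45607-9827=35780; balance=1068193-35780=1032413
17. interest=⌊1032413·92/10000⌋=9498; principal=45607-9498=36109; balance=1032413-36109=996304
18. interest=⌊996304·92/10000⌋=9165; principal=45607-9165=36442; balance=996304-36442=959862
19. interest=⌊959862·92/10000⌋=8830; principal=45607-8830=36777; balance=959862-36777=923085
20. interest=⌊923085·92/10000⌋=8492; principal=45607-8492=37115; balance=923085-37115=885970
21. interest=⌊885970·92/10000⌋=8150; principal=45607-8150=37457; balance=885970-37457=848513
22. interest=⌊848513·92/10000⌋=7806; principal=45607-7806=37801; balance=848513-37801=810712
23. interest=⌊810712·92/10000⌋=7458; principal=45607-7458=38149; balance=810712-38149=772563
24. interest=⌊772563·92/10000⌋=7107; principal=45607-7107=38500; balance=772563-38500=734063
25. interest=⌊734063·92/10000⌋=6753; principal=45607-6753=38854; balance=734063-38854=695209
26. interest=⌊695209·92/10000⌋=6395; principal=45607-6395=39212; balance=695209-39212=655997
27. interest=⌊655997·92/10000⌋=6035; principal=45607-6035=39572; balance=655997-39572=616425
28. interest=⌊616425·92/10000⌋=5671; principal=45607-5671=39936; balance=616425-39936=576489
29. interest=⌊576489·92/10000⌋=5303; principal=45607-5303=40304; balance=576489-40304=536185
30. interest=⌊536185·92/10000⌋=4932; principal=45607-4932=40675; balance=536185-40675=495510
31. interest=⌊495510·92/10000⌋=4558; principal=45607-4558=41049; balance=495510-41049=454461
32. interest=⌊454461·92/10000⌋=4181; principal=45607-4181=41426; balance=454461-41426=413035
33. interest=⌊413035·92/10000⌋=3799; principal=45607-3799=41808; balance=413035-41808=371227
34. interest=⌊371227·92/10000⌋=3415; principal=45607-3415=42192; balance=371227-42192=329035
35. interest=⌊329035·92/10000⌋=3027; principal=45607-3027=42580; balance=329035-42580=286455
36. interest=⌊286455·92/10000⌋=2635; principal=45607-2635=42972; balance=286455-42972=243483
37. interest=⌊243483·92/10000⌋=2240; principal=45607-2240=43367; balance=243483-43367=200116
38. interest=⌊200116·92/10000⌋=1841; principal=45607-1841=43766; balance=200116-43766=156350
39. interest=⌊156350·92/10000⌋=1438; principal=45607-1438=44169; balance=156350-44169=112181
40. interest=⌊112181·92/10000⌋=1032; principal=45607-1032=44575; balance=112181-44575=67606
41. interest=⌊67606·92/10000⌋=621; principal=45607-621=44986; balance=67606-44986=22620
42. interest=⌊22620·92/10000⌋=208; principal=min(45607-208,22620)=22620; balance=22620-22620=0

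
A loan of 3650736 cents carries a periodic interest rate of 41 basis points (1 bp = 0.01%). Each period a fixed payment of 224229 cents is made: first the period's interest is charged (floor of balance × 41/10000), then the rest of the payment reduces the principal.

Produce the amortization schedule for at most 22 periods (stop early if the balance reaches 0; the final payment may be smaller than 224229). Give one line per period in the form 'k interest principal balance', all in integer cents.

1 14968 209261 3441475
2 14110 210119 3231356
3 13248 210981 3020375
4 12383 211846 2808529
5 11514 212715 2595814
6 10642 213587 2382227
7 9767 214462 2167765
8 8887 215342 1952423
9 8004 216225 1736198
10 7118 217111 1519087
11 6228 218001 1301086
12 5334 218895 1082191
13 4436 219793 862398
14 3535 220694 641704
15 2630 221599 420105
16 1722 222507 197598
17 810 197598 0

1. interest=⌊3650736·41/10000⌋=14968; principal=224229-14968=209261; balance=3650736-209261=3441475
2. interest=⌊3441475·41/10000⌋=14110; principal=224229-14110=210119; balance=3441475-210119=3231356
3. interest=⌊3231356·41/10000⌋=13248; principal=224229-13248=210981; balance=3231356-210981=3020375
4. interest=⌊3020375·41/10000⌋=12383; principal=224229-12383=211846; balance=3020375-211846=2808529
5. interest=⌊2808529·41/10000⌋=11514; principal=224229-11514=212715; balance=2808529-212715=2595814
6. interest=⌊2595814·41/10000⌋=10642; principal=224229-10642=213587; balance=2595814-213587=2382227
7. interest=⌊2382227·41/10000⌋=9767; principal=224229-9767=214462; balance=2382227-214462=2167765
8. interest=⌊2167765·41/10000⌋=8887; principal=224229-8887=215342; balance=2167765-215342=1952423
9. interest=⌊1952423·41/10000⌋=8004; principal=224229-8004=216225; balance=1952423-216225=1736198
10. interest=⌊1736198·41/10000⌋=7118; principal=224229-7118=217111; balance=1736198-217111=1519087
11. interest=⌊1519087·41/10000⌋=6228; principal=224229-6228=218001; balance=1519087-218001=1301086
12. interest=⌊1301086·41/10000⌋=5334; principal=224229-5334=218895; balance=1301086-218895=1082191
13. interest=⌊1082191·41/10000⌋=4436; principal=224229-4436=219793; balance=1082191-219793=862398
14. interest=⌊862398·41/10000⌋=3535; principal=224229-3535=220694; balance=862398-220694=641704
15. interest=⌊641704·41/10000⌋=2630; principal=224229-2630=221599; balance=641704-221599=420105
16. interest=⌊420105·41/10000⌋=1722; principal=224229-1722=222507; balance=420105-222507=197598
17. interest=⌊197598·41/10000⌋=810; principal=min(224229-810,197598)=197598; balance=197598-197598=0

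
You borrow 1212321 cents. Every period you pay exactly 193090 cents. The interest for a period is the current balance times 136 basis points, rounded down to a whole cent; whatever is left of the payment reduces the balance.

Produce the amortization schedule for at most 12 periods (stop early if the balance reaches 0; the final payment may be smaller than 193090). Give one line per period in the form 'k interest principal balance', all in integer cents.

1 16487 176603 1035718
2 14085 179005 856713
3 11651 181439 675274
4 9183 183907 491367
5 6682 186408 304959
6 4147 188943 116016
7 1577 116016 0

1. interest=⌊1212321·136/10000⌋=16487; principal=193090-16487=176603; balance=1212321-176603=1035718
2. interest=⌊1035718·136/10000⌋=14085; principal=193090-14085=179005; balance=1035718-179005=856713
3. interest=⌊856713·136/10000⌋=11651; principal=193090-11651=181439; balance=856713-181439=675274
4. interest=⌊675274·136/10000⌋=9183; principal=193090-9183=183907; balance=675274-183907=491367
5. interest=⌊491367·136/10000⌋=6682; principal=193090-6682=186408; balance=491367-186408=304959
6. interest=⌊304959·136/10000⌋=4147; principal=193090-4147=188943; balance=304959-188943=116016
7. interest=⌊116016·136/10000⌋=1577; principal=min(193090-1577,116016)=116016; balance=116016-116016=0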